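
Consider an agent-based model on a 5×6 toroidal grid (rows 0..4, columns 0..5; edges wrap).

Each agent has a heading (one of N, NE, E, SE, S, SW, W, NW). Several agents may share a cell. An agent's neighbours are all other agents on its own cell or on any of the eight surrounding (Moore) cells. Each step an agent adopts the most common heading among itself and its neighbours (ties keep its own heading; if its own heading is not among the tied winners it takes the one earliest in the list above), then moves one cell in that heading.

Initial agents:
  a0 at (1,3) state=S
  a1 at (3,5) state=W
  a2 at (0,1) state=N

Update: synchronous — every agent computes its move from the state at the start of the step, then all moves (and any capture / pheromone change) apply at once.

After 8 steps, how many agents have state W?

t=1: a0@(2,3):S a1@(3,4):W a2@(4,1):N
t=2: a0@(3,3):S a1@(3,3):W a2@(3,1):N
t=3: a0@(4,3):S a1@(3,2):W a2@(2,1):N
t=4: a0@(0,3):S a1@(3,1):W a2@(1,1):N
t=5: a0@(1,3):S a1@(3,0):W a2@(0,1):N
t=6: a0@(2,3):S a1@(3,5):W a2@(4,1):N
t=7: a0@(3,3):S a1@(3,4):W a2@(3,1):N
t=8: a0@(4,3):S a1@(3,3):W a2@(2,1):N

1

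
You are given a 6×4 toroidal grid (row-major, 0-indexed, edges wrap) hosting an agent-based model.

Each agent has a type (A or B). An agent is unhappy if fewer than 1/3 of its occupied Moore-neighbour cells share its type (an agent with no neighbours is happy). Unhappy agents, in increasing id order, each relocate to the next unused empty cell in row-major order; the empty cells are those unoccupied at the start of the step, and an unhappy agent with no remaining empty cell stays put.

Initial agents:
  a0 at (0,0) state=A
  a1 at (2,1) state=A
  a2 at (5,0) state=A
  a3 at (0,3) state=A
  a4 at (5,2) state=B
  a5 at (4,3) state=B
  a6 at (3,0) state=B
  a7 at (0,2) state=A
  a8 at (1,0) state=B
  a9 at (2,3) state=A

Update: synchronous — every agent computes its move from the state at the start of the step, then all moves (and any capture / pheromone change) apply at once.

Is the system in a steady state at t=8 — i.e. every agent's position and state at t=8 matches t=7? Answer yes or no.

t=1: a0@(0,0):A a1@(0,1):A a2@(5,0):A a3@(0,3):A a4@(5,2):B a5@(4,3):B a6@(3,0):B a7@(0,2):A a8@(1,1):B a9@(1,2):A
t=2: a0@(0,0):A a1@(0,1):A a2@(5,0):A a3@(0,3):A a4@(1,0):B a5@(4,3):B a6@(3,0):B a7@(0,2):A a8@(1,3):B a9@(1,2):A
t=3: a0@(0,0):A a1@(0,1):A a2@(5,0):A a3@(0,3):A a4@(1,1):B a5@(4,3):B a6@(3,0):B a7@(0,2):A a8@(2,0):B a9@(1,2):A
t=4: a0@(0,0):A a1@(0,1):A a2@(5,0):A a3@(0,3):A a4@(1,0):B a5@(4,3):B a6@(3,0):B a7@(0,2):A a8@(2,0):B a9@(1,2):A
t=5: a0@(0,0):A a1@(0,1):A a2@(5,0):A a3@(0,3):A a4@(1,1):B a5@(4,3):B a6@(3,0):B a7@(0,2):A a8@(2,0):B a9@(1,2):A
t=6: a0@(0,0):A a1@(0,1):A a2@(5,0):A a3@(0,3):A a4@(1,0):B a5@(4,3):B a6@(3,0):B a7@(0,2):A a8@(2,0):B a9@(1,2):A
t=7: a0@(0,0):A a1@(0,1):A a2@(5,0):A a3@(0,3):A a4@(1,1):B a5@(4,3):B a6@(3,0):B a7@(0,2):A a8@(2,0):B a9@(1,2):A
t=8: a0@(0,0):A a1@(0,1):A a2@(5,0):A a3@(0,3):A a4@(1,0):B a5@(4,3):B a6@(3,0):B a7@(0,2):A a8@(2,0):B a9@(1,2):A

no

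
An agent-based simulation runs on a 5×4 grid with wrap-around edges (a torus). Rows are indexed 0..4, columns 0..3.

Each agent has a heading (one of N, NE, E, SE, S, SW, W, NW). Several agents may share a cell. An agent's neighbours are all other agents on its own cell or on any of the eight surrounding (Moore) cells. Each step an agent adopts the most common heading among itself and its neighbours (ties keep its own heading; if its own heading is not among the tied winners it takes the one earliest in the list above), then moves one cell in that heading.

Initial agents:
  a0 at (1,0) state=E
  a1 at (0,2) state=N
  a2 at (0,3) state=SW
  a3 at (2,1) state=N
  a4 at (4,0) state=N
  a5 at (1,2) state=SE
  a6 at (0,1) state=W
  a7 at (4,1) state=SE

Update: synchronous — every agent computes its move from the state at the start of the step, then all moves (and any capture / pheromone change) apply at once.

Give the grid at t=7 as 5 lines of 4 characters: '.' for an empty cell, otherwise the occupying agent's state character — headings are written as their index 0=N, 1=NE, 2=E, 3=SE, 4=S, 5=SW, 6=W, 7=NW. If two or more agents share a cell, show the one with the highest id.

t=1: a0@(1,1):E a1@(1,3):SE a2@(4,3):N a3@(1,1):N a4@(3,0):N a5@(0,2):N a6@(4,1):N a7@(3,1):N
t=2: a0@(0,1):N a1@(2,0):SE a2@(3,3):N a3@(0,1):N a4@(2,0):N a5@(4,2):N a6@(3,1):N a7@(2,1):N
t=3: a0@(4,1):N a1@(1,0):N a2@(2,3):N a3@(4,1):N a4@(1,0):N a5@(3,2):N a6@(2,1):N a7@(1,1):N
t=4: a0@(3,1):N a1@(0,0):N a2@(1,3):N a3@(3,1):N a4@(0,0):N a5@(2,2):N a6@(1,1):N a7@(0,1):N
t=5: a0@(2,1):N a1@(4,0):N a2@(0,3):N a3@(2,1):N a4@(4,0):N a5@(1,2):N a6@(0,1):N a7@(4,1):N
t=6: a0@(1,1):N a1@(3,0):N a2@(4,3):N a3@(1,1):N a4@(3,0):N a5@(0,2):N a6@(4,1):N a7@(3,1):N
t=7: a0@(0,1):N a1@(2,0):N a2@(3,3):N a3@(0,1):N a4@(2,0):N a5@(4,2):N a6@(3,1):N a7@(2,1):N

.0..
....
00..
.0.0
..0.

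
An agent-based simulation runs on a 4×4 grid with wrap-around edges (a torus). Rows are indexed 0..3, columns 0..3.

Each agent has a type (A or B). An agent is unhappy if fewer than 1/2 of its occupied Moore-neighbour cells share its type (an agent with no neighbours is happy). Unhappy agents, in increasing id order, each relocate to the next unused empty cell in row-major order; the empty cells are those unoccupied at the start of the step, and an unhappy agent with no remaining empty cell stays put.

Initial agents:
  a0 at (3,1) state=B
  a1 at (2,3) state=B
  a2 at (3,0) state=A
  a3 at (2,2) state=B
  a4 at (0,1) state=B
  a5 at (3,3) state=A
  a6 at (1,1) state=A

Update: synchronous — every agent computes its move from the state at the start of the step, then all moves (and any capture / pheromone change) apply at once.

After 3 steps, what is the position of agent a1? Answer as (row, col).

(0, 0)

t=1: a0@(3,1):B a1@(0,0):B a2@(0,2):A a3@(2,2):B a4@(0,3):B a5@(1,0):A a6@(1,2):A
t=2: a0@(3,1):B a1@(0,0):B a2@(0,1):A a3@(2,2):B a4@(1,1):B a5@(1,3):A a6@(2,0):A
t=3: a0@(3,1):B a1@(0,0):B a2@(0,2):A a3@(2,2):B a4@(1,1):B a5@(0,3):A a6@(1,0):A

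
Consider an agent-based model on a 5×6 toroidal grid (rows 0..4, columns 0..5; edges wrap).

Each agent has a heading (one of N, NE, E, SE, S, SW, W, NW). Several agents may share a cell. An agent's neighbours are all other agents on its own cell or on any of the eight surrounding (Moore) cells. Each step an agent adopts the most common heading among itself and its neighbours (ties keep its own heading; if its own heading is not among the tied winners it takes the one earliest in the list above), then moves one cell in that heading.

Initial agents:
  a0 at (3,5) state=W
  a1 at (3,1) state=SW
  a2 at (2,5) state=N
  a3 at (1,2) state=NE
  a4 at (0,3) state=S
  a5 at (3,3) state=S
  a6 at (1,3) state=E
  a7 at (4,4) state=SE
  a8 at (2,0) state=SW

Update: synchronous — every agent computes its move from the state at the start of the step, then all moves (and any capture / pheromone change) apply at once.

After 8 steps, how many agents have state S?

t=1: a0@(3,4):W a1@(4,0):SW a2@(1,5):N a3@(0,3):NE a4@(1,3):S a5@(4,3):S a6@(1,4):E a7@(0,4):S a8@(3,5):SW
t=2: a0@(3,3):W a1@(0,5):SW a2@(0,5):N a3@(1,3):S a4@(2,3):S a5@(0,3):S a6@(2,4):S a7@(1,4):S a8@(4,4):SW
t=3: a0@(4,3):S a1@(1,4):SW a2@(1,4):SW a3@(2,3):S a4@(3,3):S a5@(1,3):S a6@(3,4):S a7@(2,4):S a8@(0,3):SW
t=4: a0@(0,3):S a1@(2,3):SW a2@(2,3):SW a3@(3,3):S a4@(4,3):S a5@(2,3):S a6@(4,4):S a7@(3,4):S a8@(1,2):SW
t=5: a0@(1,3):S a1@(3,2):SW a2@(3,2):SW a3@(4,3):S a4@(0,3):S a5@(3,3):S a6@(0,4):S a7@(4,4):S a8@(2,1):SW
t=6: a0@(2,3):S a1@(4,1):SW a2@(4,1):SW a3@(0,3):S a4@(1,3):S a5@(4,3):S a6@(1,4):S a7@(0,4):S a8@(3,0):SW
t=7: a0@(3,3):S a1@(0,0):SW a2@(0,0):SW a3@(1,3):S a4@(2,3):S a5@(0,3):S a6@(2,4):S a7@(1,4):S a8@(4,5):SW
t=8: a0@(4,3):S a1@(1,5):SW a2@(1,5):SW a3@(2,3):S a4@(3,3):S a5@(1,3):S a6@(3,4):S a7@(2,4):S a8@(0,4):SW

6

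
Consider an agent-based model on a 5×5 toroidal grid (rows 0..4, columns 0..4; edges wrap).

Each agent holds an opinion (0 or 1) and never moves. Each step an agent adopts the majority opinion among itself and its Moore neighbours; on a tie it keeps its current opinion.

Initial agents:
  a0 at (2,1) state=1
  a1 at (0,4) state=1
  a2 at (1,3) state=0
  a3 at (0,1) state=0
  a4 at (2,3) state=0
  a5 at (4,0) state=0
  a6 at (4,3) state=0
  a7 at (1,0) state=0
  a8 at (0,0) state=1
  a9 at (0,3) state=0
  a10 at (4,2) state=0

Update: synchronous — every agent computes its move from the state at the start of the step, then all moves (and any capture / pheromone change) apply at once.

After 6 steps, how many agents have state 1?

1

t=1: a0@(2,1):1 a1@(0,4):0 a2@(1,3):0 a3@(0,1):0 a4@(2,3):0 a5@(4,0):0 a6@(4,3):0 a7@(1,0):1 a8@(0,0):0 a9@(0,3):0 a10@(4,2):0
t=2: a0@(2,1):1 a1@(0,4):0 a2@(1,3):0 a3@(0,1):0 a4@(2,3):0 a5@(4,0):0 a6@(4,3):0 a7@(1,0):0 a8@(0,0):0 a9@(0,3):0 a10@(4,2):0
t=3: (unchanged — steady state)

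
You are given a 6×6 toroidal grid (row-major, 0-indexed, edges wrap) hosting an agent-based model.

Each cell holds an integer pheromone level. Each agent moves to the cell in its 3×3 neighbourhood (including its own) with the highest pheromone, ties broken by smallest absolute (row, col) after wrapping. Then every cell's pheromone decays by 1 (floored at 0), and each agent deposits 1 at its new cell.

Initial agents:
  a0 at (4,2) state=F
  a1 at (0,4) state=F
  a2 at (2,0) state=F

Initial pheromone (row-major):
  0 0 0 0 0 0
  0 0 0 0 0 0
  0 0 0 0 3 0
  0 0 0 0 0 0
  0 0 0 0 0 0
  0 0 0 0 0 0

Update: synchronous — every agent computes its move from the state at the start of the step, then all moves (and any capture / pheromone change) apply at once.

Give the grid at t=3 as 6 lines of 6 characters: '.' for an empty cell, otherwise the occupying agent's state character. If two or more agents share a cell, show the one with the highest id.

...F..
F.....
......
.F....
......
......

t=1: a0@(3,1) a1@(0,3) a2@(1,0) | pheromone: 0 0 0 1 0 0 / 1 0 0 0 0 0 / 0 0 0 0 2 0 / 0 1 0 0 0 0 / 0 0 0 0 0 0 / 0 0 0 0 0 0
t=2: a0@(3,1) a1@(0,3) a2@(1,0) | pheromone: 0 0 0 1 0 0 / 1 0 0 0 0 0 / 0 0 0 0 1 0 / 0 1 0 0 0 0 / 0 0 0 0 0 0 / 0 0 0 0 0 0
t=3: a0@(3,1) a1@(0,3) a2@(1,0) | pheromone: 0 0 0 1 0 0 / 1 0 0 0 0 0 / 0 0 0 0 0 0 / 0 1 0 0 0 0 / 0 0 0 0 0 0 / 0 0 0 0 0 0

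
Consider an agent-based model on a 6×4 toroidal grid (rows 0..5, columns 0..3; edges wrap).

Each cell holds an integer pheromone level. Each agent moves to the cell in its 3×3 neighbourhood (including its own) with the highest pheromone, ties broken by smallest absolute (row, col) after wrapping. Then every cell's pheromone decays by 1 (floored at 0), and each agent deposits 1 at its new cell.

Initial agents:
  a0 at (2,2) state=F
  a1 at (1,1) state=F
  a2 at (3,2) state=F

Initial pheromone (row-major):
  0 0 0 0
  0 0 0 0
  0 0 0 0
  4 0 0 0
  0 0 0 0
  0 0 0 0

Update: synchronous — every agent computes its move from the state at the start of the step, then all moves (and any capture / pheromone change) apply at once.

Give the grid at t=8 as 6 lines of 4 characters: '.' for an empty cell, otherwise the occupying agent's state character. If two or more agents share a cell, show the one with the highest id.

F...
....
....
F...
....
....

t=1: a0@(1,1) a1@(0,0) a2@(2,1) | pheromone: 1 0 0 0 / 0 1 0 0 / 0 1 0 0 / 3 0 0 0 / 0 0 0 0 / 0 0 0 0
t=2: a0@(0,0) a1@(0,0) a2@(3,0) | pheromone: 2 0 0 0 / 0 0 0 0 / 0 0 0 0 / 3 0 0 0 / 0 0 0 0 / 0 0 0 0
t=3: a0@(0,0) a1@(0,0) a2@(3,0) | pheromone: 3 0 0 0 / 0 0 0 0 / 0 0 0 0 / 3 0 0 0 / 0 0 0 0 / 0 0 0 0
t=4: a0@(0,0) a1@(0,0) a2@(3,0) | pheromone: 4 0 0 0 / 0 0 0 0 / 0 0 0 0 / 3 0 0 0 / 0 0 0 0 / 0 0 0 0
t=5: a0@(0,0) a1@(0,0) a2@(3,0) | pheromone: 5 0 0 0 / 0 0 0 0 / 0 0 0 0 / 3 0 0 0 / 0 0 0 0 / 0 0 0 0
t=6: a0@(0,0) a1@(0,0) a2@(3,0) | pheromone: 6 0 0 0 / 0 0 0 0 / 0 0 0 0 / 3 0 0 0 / 0 0 0 0 / 0 0 0 0
t=7: a0@(0,0) a1@(0,0) a2@(3,0) | pheromone: 7 0 0 0 / 0 0 0 0 / 0 0 0 0 / 3 0 0 0 / 0 0 0 0 / 0 0 0 0
t=8: a0@(0,0) a1@(0,0) a2@(3,0) | pheromone: 8 0 0 0 / 0 0 0 0 / 0 0 0 0 / 3 0 0 0 / 0 0 0 0 / 0 0 0 0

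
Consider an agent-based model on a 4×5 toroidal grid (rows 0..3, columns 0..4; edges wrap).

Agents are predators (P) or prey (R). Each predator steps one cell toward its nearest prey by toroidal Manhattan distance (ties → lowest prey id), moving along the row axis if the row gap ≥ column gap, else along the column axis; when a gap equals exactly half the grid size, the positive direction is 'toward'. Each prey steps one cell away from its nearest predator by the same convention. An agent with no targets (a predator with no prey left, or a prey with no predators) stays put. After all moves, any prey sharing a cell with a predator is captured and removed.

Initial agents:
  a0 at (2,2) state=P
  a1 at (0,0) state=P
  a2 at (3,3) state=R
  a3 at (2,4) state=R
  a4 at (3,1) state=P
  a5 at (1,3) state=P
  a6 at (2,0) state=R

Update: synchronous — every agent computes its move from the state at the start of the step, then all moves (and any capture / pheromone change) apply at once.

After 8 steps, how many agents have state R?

t=1: a0@(3,2):P a1@(1,0):P a2@(0,3):R a3@(2,0):R a4@(3,2):P a5@(2,3):P a6@(2,4):R
t=2: a0@(0,2):P a1@(2,0):P a2@(1,3):R a3@(3,0):R a4@(0,2):P a5@(2,4):P
t=3: a0@(1,2):P a1@(3,0):P a2@(2,3):R a3@(0,0):R a4@(1,2):P a5@(1,4):P
t=4: a0@(2,2):P a1@(0,0):P a2@(3,3):R a3@(1,0):R a4@(2,2):P a5@(2,4):P
t=5: a0@(3,2):P a1@(1,0):P a2@(0,3):R a3@(2,0):R a4@(3,2):P a5@(3,4):P
t=6: a0@(0,2):P a1@(2,0):P a2@(1,3):R a3@(3,0):R a4@(0,2):P a5@(0,4):P
t=7: a0@(1,2):P a1@(3,0):P a2@(2,3):R a3@(0,0):R a4@(1,2):P a5@(1,4):P
t=8: a0@(2,2):P a1@(0,0):P a2@(3,3):R a3@(1,0):R a4@(2,2):P a5@(2,4):P

2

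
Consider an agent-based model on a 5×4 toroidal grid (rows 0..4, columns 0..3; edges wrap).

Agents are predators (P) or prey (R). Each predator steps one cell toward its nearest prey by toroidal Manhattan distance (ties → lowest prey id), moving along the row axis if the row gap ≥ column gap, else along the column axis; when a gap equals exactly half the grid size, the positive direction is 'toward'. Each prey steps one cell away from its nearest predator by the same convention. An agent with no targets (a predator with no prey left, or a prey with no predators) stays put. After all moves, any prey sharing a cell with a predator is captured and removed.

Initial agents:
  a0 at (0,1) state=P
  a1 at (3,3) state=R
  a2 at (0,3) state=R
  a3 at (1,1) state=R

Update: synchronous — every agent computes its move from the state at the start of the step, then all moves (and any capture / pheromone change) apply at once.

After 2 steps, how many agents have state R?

3

t=1: a0@(1,1):P a1@(2,3):R a2@(0,2):R a3@(2,1):R
t=2: a0@(2,1):P a1@(2,2):R a2@(4,2):R a3@(3,1):R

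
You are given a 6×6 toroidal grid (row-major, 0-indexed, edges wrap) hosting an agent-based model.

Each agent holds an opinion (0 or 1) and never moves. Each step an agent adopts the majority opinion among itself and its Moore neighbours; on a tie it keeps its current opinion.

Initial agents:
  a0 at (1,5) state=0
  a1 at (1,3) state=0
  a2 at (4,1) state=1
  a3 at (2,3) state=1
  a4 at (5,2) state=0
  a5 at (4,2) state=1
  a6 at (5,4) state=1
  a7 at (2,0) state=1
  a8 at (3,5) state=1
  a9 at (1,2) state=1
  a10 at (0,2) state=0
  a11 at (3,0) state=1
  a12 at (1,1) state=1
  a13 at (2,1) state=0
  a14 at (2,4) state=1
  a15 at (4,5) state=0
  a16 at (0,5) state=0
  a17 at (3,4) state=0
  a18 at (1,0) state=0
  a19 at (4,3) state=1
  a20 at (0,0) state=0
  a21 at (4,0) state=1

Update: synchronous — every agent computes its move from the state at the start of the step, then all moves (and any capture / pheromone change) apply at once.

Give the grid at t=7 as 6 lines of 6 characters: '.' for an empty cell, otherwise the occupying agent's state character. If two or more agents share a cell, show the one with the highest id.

t=1: a0@(1,5):0 a1@(1,3):1 a2@(4,1):1 a3@(2,3):1 a4@(5,2):1 a5@(4,2):1 a6@(5,4):1 a7@(2,0):1 a8@(3,5):1 a9@(1,2):1 a10@(0,2):0 a11@(3,0):1 a12@(1,1):0 a13@(2,1):1 a14@(2,4):1 a15@(4,5):1 a16@(0,5):0 a17@(3,4):1 a18@(1,0):0 a19@(4,3):1 a20@(0,0):0 a21@(4,0):1
t=2: a0@(1,5):0 a1@(1,3):1 a2@(4,1):1 a3@(2,3):1 a4@(5,2):1 a5@(4,2):1 a6@(5,4):1 a7@(2,0):1 a8@(3,5):1 a9@(1,2):1 a10@(0,2):1 a11@(3,0):1 a12@(1,1):0 a13@(2,1):1 a14@(2,4):1 a15@(4,5):1 a16@(0,5):0 a17@(3,4):1 a18@(1,0):0 a19@(4,3):1 a20@(0,0):0 a21@(4,0):1
t=3: a0@(1,5):0 a1@(1,3):1 a2@(4,1):1 a3@(2,3):1 a4@(5,2):1 a5@(4,2):1 a6@(5,4):1 a7@(2,0):1 a8@(3,5):1 a9@(1,2):1 a10@(0,2):1 a11@(3,0):1 a12@(1,1):1 a13@(2,1):1 a14@(2,4):1 a15@(4,5):1 a16@(0,5):0 a17@(3,4):1 a18@(1,0):0 a19@(4,3):1 a20@(0,0):0 a21@(4,0):1
t=4: (unchanged — steady state)

0.1..0
0111.0
11.11.
1...11
1111.1
..1.1.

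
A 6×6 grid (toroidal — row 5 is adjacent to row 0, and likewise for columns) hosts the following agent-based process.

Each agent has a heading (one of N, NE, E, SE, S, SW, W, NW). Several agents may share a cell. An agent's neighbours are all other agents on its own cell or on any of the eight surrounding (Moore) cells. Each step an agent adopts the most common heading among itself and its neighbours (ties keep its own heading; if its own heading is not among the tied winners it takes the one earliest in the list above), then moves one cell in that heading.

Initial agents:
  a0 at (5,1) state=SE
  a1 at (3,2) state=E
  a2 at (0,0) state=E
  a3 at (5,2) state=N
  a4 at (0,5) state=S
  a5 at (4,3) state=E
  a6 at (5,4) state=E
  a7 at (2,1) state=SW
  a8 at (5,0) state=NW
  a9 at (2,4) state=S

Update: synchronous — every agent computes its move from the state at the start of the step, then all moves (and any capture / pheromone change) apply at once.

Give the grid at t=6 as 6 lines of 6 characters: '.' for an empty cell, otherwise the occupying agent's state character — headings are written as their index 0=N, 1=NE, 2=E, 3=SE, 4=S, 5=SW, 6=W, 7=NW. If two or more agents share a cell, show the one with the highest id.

t=1: a0@(0,2):SE a1@(3,3):E a2@(0,1):E a3@(4,2):N a4@(0,0):E a5@(4,4):E a6@(5,5):E a7@(3,0):SW a8@(4,5):NW a9@(3,4):S
t=2: a0@(1,3):SE a1@(3,4):E a2@(0,2):E a3@(3,2):N a4@(0,1):E a5@(4,5):E a6@(5,0):E a7@(4,5):SW a8@(4,0):E a9@(3,5):E
t=3: a0@(2,4):SE a1@(3,5):E a2@(0,3):E a3@(2,2):N a4@(0,2):E a5@(4,0):E a6@(5,1):E a7@(4,0):E a8@(4,1):E a9@(3,0):E
t=4: a0@(3,5):SE a1@(3,0):E a2@(0,4):E a3@(1,2):N a4@(0,3):E a5@(4,1):E a6@(5,2):E a7@(4,1):E a8@(4,2):E a9@(3,1):E
t=5: a0@(4,0):SE a1@(3,1):E a2@(0,5):E a3@(0,2):N a4@(0,4):E a5@(4,2):E a6@(5,3):E a7@(4,2):E a8@(4,3):E a9@(3,2):E
t=6: a0@(5,1):SE a1@(3,2):E a2@(0,0):E a3@(5,2):N a4@(0,5):E a5@(4,3):E a6@(5,4):E a7@(4,3):E a8@(4,4):E a9@(3,3):E

2....2
......
......
..22..
...22.
.30.2.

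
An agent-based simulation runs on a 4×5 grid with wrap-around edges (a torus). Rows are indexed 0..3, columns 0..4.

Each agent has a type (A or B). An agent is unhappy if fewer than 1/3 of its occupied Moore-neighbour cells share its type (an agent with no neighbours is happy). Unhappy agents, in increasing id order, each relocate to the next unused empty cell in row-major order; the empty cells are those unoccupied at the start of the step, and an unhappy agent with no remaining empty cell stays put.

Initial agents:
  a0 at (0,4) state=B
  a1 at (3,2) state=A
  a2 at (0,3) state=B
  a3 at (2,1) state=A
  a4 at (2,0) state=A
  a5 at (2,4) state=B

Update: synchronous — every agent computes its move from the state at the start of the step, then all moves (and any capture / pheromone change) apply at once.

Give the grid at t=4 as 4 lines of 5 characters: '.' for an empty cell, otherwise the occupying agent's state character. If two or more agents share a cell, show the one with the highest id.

t=1: a0@(0,4):B a1@(3,2):A a2@(0,3):B a3@(2,1):A a4@(2,0):A a5@(0,0):B
t=2: (unchanged — steady state)

B..BB
.....
AA...
..A..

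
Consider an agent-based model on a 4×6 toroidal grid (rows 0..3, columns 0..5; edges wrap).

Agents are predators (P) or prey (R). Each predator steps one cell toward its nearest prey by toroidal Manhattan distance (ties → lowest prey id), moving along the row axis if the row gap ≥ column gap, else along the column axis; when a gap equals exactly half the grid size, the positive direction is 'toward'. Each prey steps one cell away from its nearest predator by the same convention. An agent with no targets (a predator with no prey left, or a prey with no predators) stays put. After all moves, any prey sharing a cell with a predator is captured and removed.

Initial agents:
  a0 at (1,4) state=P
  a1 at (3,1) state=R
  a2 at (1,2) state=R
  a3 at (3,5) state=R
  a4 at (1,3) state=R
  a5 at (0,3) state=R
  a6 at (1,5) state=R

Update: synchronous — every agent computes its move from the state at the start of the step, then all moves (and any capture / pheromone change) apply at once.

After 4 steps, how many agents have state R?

6

t=1: a0@(1,3):P a1@(3,0):R a2@(1,1):R a3@(2,5):R a4@(1,2):R a5@(3,3):R a6@(1,0):R
t=2: a0@(1,2):P a1@(3,5):R a2@(1,0):R a3@(2,0):R a4@(1,1):R a5@(2,3):R a6@(1,5):R
t=3: a0@(1,1):P a1@(3,4):R a2@(1,5):R a3@(2,5):R a4@(1,0):R a5@(3,3):R a6@(1,4):R
t=4: a0@(1,0):P a1@(3,3):R a2@(1,4):R a3@(2,4):R a4@(1,5):R a5@(2,3):R a6@(1,3):R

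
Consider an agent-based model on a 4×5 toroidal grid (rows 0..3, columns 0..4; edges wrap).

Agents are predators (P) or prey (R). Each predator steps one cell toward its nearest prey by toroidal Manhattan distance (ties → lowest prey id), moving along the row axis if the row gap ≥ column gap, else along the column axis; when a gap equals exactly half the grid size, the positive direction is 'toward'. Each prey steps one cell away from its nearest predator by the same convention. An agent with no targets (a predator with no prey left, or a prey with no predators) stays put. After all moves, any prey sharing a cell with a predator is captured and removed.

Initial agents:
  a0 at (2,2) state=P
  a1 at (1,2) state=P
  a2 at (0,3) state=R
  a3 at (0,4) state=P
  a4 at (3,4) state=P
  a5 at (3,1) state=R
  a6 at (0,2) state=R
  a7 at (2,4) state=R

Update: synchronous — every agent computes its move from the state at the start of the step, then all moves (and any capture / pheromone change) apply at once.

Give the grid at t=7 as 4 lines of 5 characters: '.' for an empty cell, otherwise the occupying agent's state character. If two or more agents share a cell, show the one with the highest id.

t=1: a0@(3,2):P a1@(0,2):P a3@(0,3):P a4@(2,4):P a5@(0,1):R a7@(1,4):R
t=2: a0@(0,2):P a1@(0,1):P a3@(0,2):P a4@(1,4):P a5@(0,0):R a7@(0,4):R
t=3: a0@(0,1):P a1@(0,0):P a3@(0,1):P a4@(0,4):P a7@(3,4):R
t=4: a0@(0,0):P a1@(3,0):P a3@(0,0):P a4@(3,4):P a7@(2,4):R
t=5: a0@(1,0):P a1@(2,0):P a3@(1,0):P a4@(2,4):P a7@(1,4):R
t=6: a0@(1,4):P a1@(1,0):P a3@(1,4):P a4@(1,4):P a7@(1,3):R
t=7: a0@(1,3):P a1@(1,4):P a3@(1,3):P a4@(1,3):P a7@(1,2):R

.....
..RPP
.....
.....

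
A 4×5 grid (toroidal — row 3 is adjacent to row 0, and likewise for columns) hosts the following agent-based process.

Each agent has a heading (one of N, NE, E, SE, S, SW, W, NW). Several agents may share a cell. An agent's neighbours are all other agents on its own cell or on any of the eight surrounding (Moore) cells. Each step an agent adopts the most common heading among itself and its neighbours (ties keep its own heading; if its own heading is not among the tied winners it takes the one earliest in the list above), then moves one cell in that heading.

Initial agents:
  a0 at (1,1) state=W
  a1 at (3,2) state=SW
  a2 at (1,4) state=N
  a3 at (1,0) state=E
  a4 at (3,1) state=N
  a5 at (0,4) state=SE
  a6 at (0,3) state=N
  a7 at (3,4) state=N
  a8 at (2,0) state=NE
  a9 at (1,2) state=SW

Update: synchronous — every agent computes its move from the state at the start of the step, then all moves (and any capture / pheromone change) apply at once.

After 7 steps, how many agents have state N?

t=1: a0@(1,0):W a1@(2,2):N a2@(0,4):N a3@(1,1):E a4@(2,1):N a5@(3,4):N a6@(3,3):N a7@(2,4):N a8@(1,0):N a9@(2,1):SW
t=2: a0@(0,0):N a1@(1,2):N a2@(3,4):N a3@(0,1):N a4@(1,1):N a5@(2,4):N a6@(2,3):N a7@(1,4):N a8@(0,0):N a9@(1,1):N
t=3: a0@(3,0):N a1@(0,2):N a2@(2,4):N a3@(3,1):N a4@(0,1):N a5@(1,4):N a6@(1,3):N a7@(0,4):N a8@(3,0):N a9@(0,1):N
t=4: a0@(2,0):N a1@(3,2):N a2@(1,4):N a3@(2,1):N a4@(3,1):N a5@(0,4):N a6@(0,3):N a7@(3,4):N a8@(2,0):N a9@(3,1):N
t=5: a0@(1,0):N a1@(2,2):N a2@(0,4):N a3@(1,1):N a4@(2,1):N a5@(3,4):N a6@(3,3):N a7@(2,4):N a8@(1,0):N a9@(2,1):N
t=6: a0@(0,0):N a1@(1,2):N a2@(3,4):N a3@(0,1):N a4@(1,1):N a5@(2,4):N a6@(2,3):N a7@(1,4):N a8@(0,0):N a9@(1,1):N
t=7: a0@(3,0):N a1@(0,2):N a2@(2,4):N a3@(3,1):N a4@(0,1):N a5@(1,4):N a6@(1,3):N a7@(0,4):N a8@(3,0):N a9@(0,1):N

10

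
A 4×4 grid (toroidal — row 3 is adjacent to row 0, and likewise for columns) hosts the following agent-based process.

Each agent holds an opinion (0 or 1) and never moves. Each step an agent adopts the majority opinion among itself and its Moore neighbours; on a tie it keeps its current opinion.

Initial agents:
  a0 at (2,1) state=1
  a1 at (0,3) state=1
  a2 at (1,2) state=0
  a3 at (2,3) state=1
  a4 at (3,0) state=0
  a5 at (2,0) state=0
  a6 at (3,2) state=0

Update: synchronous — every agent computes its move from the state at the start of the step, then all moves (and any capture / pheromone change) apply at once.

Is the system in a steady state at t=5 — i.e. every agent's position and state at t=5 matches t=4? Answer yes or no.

t=1: a0@(2,1):0 a1@(0,3):0 a2@(1,2):1 a3@(2,3):0 a4@(3,0):1 a5@(2,0):0 a6@(3,2):1
t=2: a0@(2,1):1 a1@(0,3):1 a2@(1,2):0 a3@(2,3):1 a4@(3,0):0 a5@(2,0):0 a6@(3,2):0
t=3: a0@(2,1):0 a1@(0,3):0 a2@(1,2):1 a3@(2,3):0 a4@(3,0):1 a5@(2,0):0 a6@(3,2):1
t=4: a0@(2,1):1 a1@(0,3):1 a2@(1,2):0 a3@(2,3):1 a4@(3,0):0 a5@(2,0):0 a6@(3,2):0
t=5: a0@(2,1):0 a1@(0,3):0 a2@(1,2):1 a3@(2,3):0 a4@(3,0):1 a5@(2,0):0 a6@(3,2):1

no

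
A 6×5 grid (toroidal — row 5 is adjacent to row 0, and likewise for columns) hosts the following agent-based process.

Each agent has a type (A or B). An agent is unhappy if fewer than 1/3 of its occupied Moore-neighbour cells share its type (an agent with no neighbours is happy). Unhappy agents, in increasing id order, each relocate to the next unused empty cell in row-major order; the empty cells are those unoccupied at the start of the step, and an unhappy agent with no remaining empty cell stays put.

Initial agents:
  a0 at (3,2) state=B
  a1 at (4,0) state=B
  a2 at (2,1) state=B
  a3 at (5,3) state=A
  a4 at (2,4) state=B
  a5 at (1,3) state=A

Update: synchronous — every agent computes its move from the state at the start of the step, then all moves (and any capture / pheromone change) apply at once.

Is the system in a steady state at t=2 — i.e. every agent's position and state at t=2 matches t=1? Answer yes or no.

t=1: a0@(3,2):B a1@(4,0):B a2@(2,1):B a3@(5,3):A a4@(0,0):B a5@(0,1):A
t=2: a0@(3,2):B a1@(4,0):B a2@(2,1):B a3@(5,3):A a4@(0,2):B a5@(0,3):A

no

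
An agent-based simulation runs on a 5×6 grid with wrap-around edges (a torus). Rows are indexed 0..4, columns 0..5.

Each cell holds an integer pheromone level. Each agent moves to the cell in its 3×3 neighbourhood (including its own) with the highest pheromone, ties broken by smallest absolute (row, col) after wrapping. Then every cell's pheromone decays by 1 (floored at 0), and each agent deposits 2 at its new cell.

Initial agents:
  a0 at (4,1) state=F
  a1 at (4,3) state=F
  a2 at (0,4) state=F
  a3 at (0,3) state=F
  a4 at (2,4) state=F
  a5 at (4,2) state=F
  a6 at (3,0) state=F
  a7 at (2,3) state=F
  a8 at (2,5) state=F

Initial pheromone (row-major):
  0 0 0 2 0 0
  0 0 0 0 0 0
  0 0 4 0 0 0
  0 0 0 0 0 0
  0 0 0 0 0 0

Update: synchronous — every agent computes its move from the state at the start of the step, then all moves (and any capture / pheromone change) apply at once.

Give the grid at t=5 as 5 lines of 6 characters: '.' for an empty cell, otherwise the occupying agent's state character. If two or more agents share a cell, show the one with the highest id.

F..F..
......
..F...
......
......

t=1: a0@(0,0) a1@(0,3) a2@(0,3) a3@(0,3) a4@(1,3) a5@(0,3) a6@(2,0) a7@(2,2) a8@(1,0) | pheromone: 2 0 0 9 0 0 / 2 0 0 2 0 0 / 2 0 5 0 0 0 / 0 0 0 0 0 0 / 0 0 0 0 0 0
t=2: a0@(0,0) a1@(0,3) a2@(0,3) a3@(0,3) a4@(0,3) a5@(0,3) a6@(1,0) a7@(2,2) a8@(0,0) | pheromone: 5 0 0 18 0 0 / 3 0 0 1 0 0 / 1 0 6 0 0 0 / 0 0 0 0 0 0 / 0 0 0 0 0 0
t=3: a0@(0,0) a1@(0,3) a2@(0,3) a3@(0,3) a4@(0,3) a5@(0,3) a6@(0,0) a7@(2,2) a8@(0,0) | pheromone: 10 0 0 27 0 0 / 2 0 0 0 0 0 / 0 0 7 0 0 0 / 0 0 0 0 0 0 / 0 0 0 0 0 0
t=4: a0@(0,0) a1@(0,3) a2@(0,3) a3@(0,3) a4@(0,3) a5@(0,3) a6@(0,0) a7@(2,2) a8@(0,0) | pheromone: 15 0 0 36 0 0 / 1 0 0 0 0 0 / 0 0 8 0 0 0 / 0 0 0 0 0 0 / 0 0 0 0 0 0
t=5: a0@(0,0) a1@(0,3) a2@(0,3) a3@(0,3) a4@(0,3) a5@(0,3) a6@(0,0) a7@(2,2) a8@(0,0) | pheromone: 20 0 0 45 0 0 / 0 0 0 0 0 0 / 0 0 9 0 0 0 / 0 0 0 0 0 0 / 0 0 0 0 0 0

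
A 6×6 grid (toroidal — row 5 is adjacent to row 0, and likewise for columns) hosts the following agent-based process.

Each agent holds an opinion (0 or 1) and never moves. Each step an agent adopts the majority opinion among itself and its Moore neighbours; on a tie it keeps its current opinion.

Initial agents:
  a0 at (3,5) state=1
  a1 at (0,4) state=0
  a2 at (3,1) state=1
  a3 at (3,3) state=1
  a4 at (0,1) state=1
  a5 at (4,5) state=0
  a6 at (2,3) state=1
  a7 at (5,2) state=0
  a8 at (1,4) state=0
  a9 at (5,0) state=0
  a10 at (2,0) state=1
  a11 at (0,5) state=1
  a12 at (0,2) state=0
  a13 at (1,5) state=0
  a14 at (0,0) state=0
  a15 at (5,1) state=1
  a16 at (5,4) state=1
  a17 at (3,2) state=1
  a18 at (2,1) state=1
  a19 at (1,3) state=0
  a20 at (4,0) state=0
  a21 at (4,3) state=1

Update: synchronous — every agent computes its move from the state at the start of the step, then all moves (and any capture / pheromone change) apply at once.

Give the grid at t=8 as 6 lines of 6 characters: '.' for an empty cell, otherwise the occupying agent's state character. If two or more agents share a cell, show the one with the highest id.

t=1: a0@(3,5):1 a1@(0,4):0 a2@(3,1):1 a3@(3,3):1 a4@(0,1):0 a5@(4,5):0 a6@(2,3):1 a7@(5,2):1 a8@(1,4):0 a9@(5,0):0 a10@(2,0):1 a11@(0,5):0 a12@(0,2):0 a13@(1,5):0 a14@(0,0):0 a15@(5,1):0 a16@(5,4):1 a17@(3,2):1 a18@(2,1):1 a19@(1,3):0 a20@(4,0):0 a21@(4,3):1
t=2: a0@(3,5):1 a1@(0,4):0 a2@(3,1):1 a3@(3,3):1 a4@(0,1):0 a5@(4,5):0 a6@(2,3):1 a7@(5,2):0 a8@(1,4):0 a9@(5,0):0 a10@(2,0):1 a11@(0,5):0 a12@(0,2):0 a13@(1,5):0 a14@(0,0):0 a15@(5,1):0 a16@(5,4):0 a17@(3,2):1 a18@(2,1):1 a19@(1,3):0 a20@(4,0):0 a21@(4,3):1
t=3: (unchanged — steady state)

000.00
...000
11.1..
.111.1
0..1.0
000.0.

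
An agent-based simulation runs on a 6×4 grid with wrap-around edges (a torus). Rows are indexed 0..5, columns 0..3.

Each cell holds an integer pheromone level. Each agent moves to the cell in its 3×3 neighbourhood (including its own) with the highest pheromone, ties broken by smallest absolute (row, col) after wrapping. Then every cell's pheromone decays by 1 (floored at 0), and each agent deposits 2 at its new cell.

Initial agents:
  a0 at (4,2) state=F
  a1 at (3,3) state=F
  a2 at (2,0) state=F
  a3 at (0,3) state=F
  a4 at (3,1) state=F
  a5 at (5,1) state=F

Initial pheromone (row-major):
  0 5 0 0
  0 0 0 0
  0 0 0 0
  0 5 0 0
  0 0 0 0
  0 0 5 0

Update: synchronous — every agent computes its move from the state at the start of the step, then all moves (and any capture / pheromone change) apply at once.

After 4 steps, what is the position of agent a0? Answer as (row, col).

(3, 1)

t=1: a0@(3,1) a1@(2,0) a2@(3,1) a3@(5,2) a4@(3,1) a5@(0,1) | pheromone: 0 6 0 0 / 0 0 0 0 / 2 0 0 0 / 0 10 0 0 / 0 0 0 0 / 0 0 6 0
t=2: a0@(3,1) a1@(3,1) a2@(3,1) a3@(0,1) a4@(3,1) a5@(0,1) | pheromone: 0 9 0 0 / 0 0 0 0 / 1 0 0 0 / 0 17 0 0 / 0 0 0 0 / 0 0 5 0
t=3: a0@(3,1) a1@(3,1) a2@(3,1) a3@(0,1) a4@(3,1) a5@(0,1) | pheromone: 0 12 0 0 / 0 0 0 0 / 0 0 0 0 / 0 24 0 0 / 0 0 0 0 / 0 0 4 0
t=4: a0@(3,1) a1@(3,1) a2@(3,1) a3@(0,1) a4@(3,1) a5@(0,1) | pheromone: 0 15 0 0 / 0 0 0 0 / 0 0 0 0 / 0 31 0 0 / 0 0 0 0 / 0 0 3 0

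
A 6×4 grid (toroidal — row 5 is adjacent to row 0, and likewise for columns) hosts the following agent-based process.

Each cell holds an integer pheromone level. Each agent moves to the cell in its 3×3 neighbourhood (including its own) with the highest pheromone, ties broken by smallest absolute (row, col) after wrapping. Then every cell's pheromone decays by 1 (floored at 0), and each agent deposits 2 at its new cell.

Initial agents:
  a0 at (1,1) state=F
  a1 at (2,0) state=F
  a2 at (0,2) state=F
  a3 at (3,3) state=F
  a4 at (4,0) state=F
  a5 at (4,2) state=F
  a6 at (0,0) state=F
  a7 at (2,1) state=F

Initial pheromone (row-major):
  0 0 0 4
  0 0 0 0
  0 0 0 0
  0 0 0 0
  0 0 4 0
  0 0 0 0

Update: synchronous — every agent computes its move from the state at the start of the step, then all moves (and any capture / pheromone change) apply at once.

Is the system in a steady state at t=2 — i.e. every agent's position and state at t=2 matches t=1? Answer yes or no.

t=1: a0@(0,0) a1@(1,0) a2@(0,3) a3@(4,2) a4@(3,0) a5@(4,2) a6@(0,3) a7@(1,0) | pheromone: 2 0 0 7 / 4 0 0 0 / 0 0 0 0 / 2 0 0 0 / 0 0 7 0 / 0 0 0 0
t=2: a0@(0,3) a1@(0,3) a2@(0,3) a3@(4,2) a4@(3,0) a5@(4,2) a6@(0,3) a7@(0,3) | pheromone: 1 0 0 16 / 3 0 0 0 / 0 0 0 0 / 3 0 0 0 / 0 0 10 0 / 0 0 0 0

no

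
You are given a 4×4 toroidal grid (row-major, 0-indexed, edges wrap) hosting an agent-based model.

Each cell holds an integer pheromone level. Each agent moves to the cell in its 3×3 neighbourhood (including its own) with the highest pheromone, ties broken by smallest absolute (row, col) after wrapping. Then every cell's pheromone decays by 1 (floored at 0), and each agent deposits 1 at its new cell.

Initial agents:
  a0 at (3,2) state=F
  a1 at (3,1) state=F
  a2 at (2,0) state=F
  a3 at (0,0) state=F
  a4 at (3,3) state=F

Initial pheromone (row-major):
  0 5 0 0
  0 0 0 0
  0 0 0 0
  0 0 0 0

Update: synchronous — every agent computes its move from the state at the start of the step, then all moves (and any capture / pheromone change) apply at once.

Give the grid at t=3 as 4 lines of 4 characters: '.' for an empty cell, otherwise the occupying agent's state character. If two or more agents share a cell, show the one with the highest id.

.F..
....
....
....

t=1: a0@(0,1) a1@(0,1) a2@(1,0) a3@(0,1) a4@(0,0) | pheromone: 1 7 0 0 / 1 0 0 0 / 0 0 0 0 / 0 0 0 0
t=2: a0@(0,1) a1@(0,1) a2@(0,1) a3@(0,1) a4@(0,1) | pheromone: 0 11 0 0 / 0 0 0 0 / 0 0 0 0 / 0 0 0 0
t=3: a0@(0,1) a1@(0,1) a2@(0,1) a3@(0,1) a4@(0,1) | pheromone: 0 15 0 0 / 0 0 0 0 / 0 0 0 0 / 0 0 0 0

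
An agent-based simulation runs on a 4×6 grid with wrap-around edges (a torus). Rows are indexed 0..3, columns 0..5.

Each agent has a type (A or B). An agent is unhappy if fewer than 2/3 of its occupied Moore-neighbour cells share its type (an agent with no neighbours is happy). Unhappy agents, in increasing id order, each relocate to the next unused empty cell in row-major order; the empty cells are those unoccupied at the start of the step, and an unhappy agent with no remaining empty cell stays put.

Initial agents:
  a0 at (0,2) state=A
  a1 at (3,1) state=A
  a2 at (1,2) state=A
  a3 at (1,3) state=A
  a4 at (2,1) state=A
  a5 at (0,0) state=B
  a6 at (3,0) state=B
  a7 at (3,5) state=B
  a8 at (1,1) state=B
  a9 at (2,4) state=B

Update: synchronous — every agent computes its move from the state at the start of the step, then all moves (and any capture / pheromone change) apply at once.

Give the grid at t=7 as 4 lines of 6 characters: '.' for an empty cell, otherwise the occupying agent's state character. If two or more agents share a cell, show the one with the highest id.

t=1: a0@(0,2):A a1@(0,1):A a2@(1,2):A a3@(1,3):A a4@(0,3):A a5@(0,0):B a6@(0,4):B a7@(3,5):B a8@(0,5):B a9@(1,0):B
t=2: a0@(0,2):A a1@(1,1):A a2@(1,2):A a3@(1,3):A a4@(0,3):A a5@(0,0):B a6@(1,4):B a7@(3,5):B a8@(0,5):B a9@(1,0):B
t=3: a0@(0,2):A a1@(0,1):A a2@(1,2):A a3@(1,3):A a4@(0,3):A a5@(0,0):B a6@(0,4):B a7@(3,5):B a8@(0,5):B a9@(1,0):B
t=4: a0@(0,2):A a1@(1,1):A a2@(1,2):A a3@(1,3):A a4@(0,3):A a5@(0,0):B a6@(1,4):B a7@(3,5):B a8@(0,5):B a9@(1,0):B
t=5: a0@(0,2):A a1@(0,1):A a2@(1,2):A a3@(1,3):A a4@(0,3):A a5@(0,0):B a6@(0,4):B a7@(3,5):B a8@(0,5):B a9@(1,0):B
t=6: a0@(0,2):A a1@(1,1):A a2@(1,2):A a3@(1,3):A a4@(0,3):A a5@(0,0):B a6@(1,4):B a7@(3,5):B a8@(0,5):B a9@(1,0):B
t=7: a0@(0,2):A a1@(0,1):A a2@(1,2):A a3@(1,3):A a4@(0,3):A a5@(0,0):B a6@(0,4):B a7@(3,5):B a8@(0,5):B a9@(1,0):B

BAAABB
B.AA..
......
.....B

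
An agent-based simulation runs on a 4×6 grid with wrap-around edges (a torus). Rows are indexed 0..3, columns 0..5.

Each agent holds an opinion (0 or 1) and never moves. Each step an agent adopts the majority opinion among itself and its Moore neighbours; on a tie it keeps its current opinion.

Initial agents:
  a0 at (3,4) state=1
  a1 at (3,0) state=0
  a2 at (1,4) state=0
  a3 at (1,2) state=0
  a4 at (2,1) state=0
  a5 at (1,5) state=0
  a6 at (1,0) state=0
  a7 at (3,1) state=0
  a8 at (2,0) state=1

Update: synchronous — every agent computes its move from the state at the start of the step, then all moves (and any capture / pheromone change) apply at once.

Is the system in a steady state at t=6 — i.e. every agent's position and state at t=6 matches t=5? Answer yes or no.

t=1: a0@(3,4):1 a1@(3,0):0 a2@(1,4):0 a3@(1,2):0 a4@(2,1):0 a5@(1,5):0 a6@(1,0):0 a7@(3,1):0 a8@(2,0):0
t=2: (unchanged — steady state)

yes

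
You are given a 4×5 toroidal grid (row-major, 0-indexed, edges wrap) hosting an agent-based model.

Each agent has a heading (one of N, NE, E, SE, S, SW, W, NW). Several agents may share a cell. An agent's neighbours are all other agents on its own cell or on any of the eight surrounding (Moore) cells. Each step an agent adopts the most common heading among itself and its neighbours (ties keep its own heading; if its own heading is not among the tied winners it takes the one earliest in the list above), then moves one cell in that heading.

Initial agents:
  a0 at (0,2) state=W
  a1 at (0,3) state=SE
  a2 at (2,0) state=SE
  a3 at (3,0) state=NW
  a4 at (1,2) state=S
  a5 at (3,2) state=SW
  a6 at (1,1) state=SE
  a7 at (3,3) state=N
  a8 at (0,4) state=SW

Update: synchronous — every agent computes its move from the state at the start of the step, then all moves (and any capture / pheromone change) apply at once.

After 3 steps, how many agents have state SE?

5

t=1: a0@(1,3):SE a1@(1,2):SW a2@(3,1):SE a3@(2,4):NW a4@(2,3):SE a5@(0,1):SW a6@(2,2):SE a7@(0,2):SW a8@(1,3):SW
t=2: a0@(2,4):SE a1@(2,1):SW a2@(0,2):SE a3@(3,0):SE a4@(3,4):SE a5@(1,0):SW a6@(3,3):SE a7@(1,1):SW a8@(2,2):SW
t=3: a0@(3,0):SE a1@(3,0):SW a2@(1,3):SE a3@(0,1):SE a4@(0,0):SE a5@(2,4):SW a6@(0,4):SE a7@(2,0):SW a8@(3,1):SW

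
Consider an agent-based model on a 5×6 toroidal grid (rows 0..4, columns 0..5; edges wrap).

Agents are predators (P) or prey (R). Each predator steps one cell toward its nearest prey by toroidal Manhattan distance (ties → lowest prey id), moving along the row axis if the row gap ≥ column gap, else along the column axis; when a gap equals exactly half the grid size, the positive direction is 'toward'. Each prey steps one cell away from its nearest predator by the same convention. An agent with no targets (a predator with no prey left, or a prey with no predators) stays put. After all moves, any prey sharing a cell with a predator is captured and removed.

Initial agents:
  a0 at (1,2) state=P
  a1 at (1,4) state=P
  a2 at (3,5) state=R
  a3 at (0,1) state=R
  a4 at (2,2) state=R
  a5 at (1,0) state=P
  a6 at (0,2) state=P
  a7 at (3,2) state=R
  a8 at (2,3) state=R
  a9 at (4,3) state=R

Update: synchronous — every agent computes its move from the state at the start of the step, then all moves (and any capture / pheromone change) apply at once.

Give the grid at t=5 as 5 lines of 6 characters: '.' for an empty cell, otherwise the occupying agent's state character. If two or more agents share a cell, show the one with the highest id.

P....P
..P...
..RR..
..R...
......

t=1: a0@(2,2):P a1@(2,4):P a2@(4,5):R a4@(3,2):R a5@(0,0):P a6@(0,1):P a7@(4,2):R a8@(3,3):R a9@(3,3):R
t=2: a0@(3,2):P a1@(3,4):P a2@(3,5):R a4@(4,2):R a5@(4,0):P a6@(4,1):P a7@(0,2):R a8@(4,3):R a9@(4,3):R
t=3: a0@(4,2):P a1@(3,5):P a4@(0,2):R a5@(3,0):P a6@(4,2):P a7@(1,2):R a8@(0,3):R a9@(0,3):R
t=4: a0@(0,2):P a1@(4,5):P a4@(1,2):R a5@(4,0):P a6@(0,2):P a7@(2,2):R a8@(1,3):R a9@(1,3):R
t=5: a0@(1,2):P a1@(0,5):P a4@(2,2):R a5@(0,0):P a6@(1,2):P a7@(3,2):R a8@(2,3):R a9@(2,3):R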